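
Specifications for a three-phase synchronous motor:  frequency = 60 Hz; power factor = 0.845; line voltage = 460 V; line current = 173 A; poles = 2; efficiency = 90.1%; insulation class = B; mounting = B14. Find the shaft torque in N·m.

P_in = √3·V·I·cosφ = 1.732 × 460 × 173 × 0.845 = 116469 W
P_out = η·P_in = 0.901 × 116469 = 104939 W
n = n_s = 120×60/2 = 3600 rpm (synchronous)
ω = 2π×3600/60 = 377 rad/s
τ = P_out/ω = 104939/377 = 278 N·m

278 N·m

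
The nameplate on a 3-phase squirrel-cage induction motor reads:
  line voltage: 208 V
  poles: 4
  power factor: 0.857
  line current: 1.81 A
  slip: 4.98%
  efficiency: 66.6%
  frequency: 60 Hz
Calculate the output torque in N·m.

2.08 N·m

P_in = √3·V·I·cosφ = 1.732 × 208 × 1.81 × 0.857 = 559 W
P_out = η·P_in = 0.666 × 559 = 372 W
n_s = 120×60/4 = 1800 rpm; n = 1800×(1−0.0498) = 1710 rpm
ω = 2π×1710/60 = 179.1 rad/s
τ = P_out/ω = 372/179.1 = 2.08 N·m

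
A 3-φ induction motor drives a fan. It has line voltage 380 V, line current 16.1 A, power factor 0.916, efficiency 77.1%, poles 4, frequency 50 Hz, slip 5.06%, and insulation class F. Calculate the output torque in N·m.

50.2 N·m

P_in = √3·V·I·cosφ = 1.732 × 380 × 16.1 × 0.916 = 9706 W
P_out = η·P_in = 0.771 × 9706 = 7483 W
n_s = 120×50/4 = 1500 rpm; n = 1500×(1−0.0506) = 1424 rpm
ω = 2π×1424/60 = 149.1 rad/s
τ = P_out/ω = 7483/149.1 = 50.2 N·m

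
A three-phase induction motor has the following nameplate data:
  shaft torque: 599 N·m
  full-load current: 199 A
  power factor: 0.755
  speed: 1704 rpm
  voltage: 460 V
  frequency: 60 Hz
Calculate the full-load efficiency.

89.3 %

ω = 2π × 1704/60 = 178.4 rad/s; P_out = τω = 599 × 178.4 = 106862 W
P_in = √3·V_L·I_L·cosφ = 1.732 × 460 × 199 × 0.755 = 119703 W
η = P_out / P_in = 106862 / 119703 = 0.893 = 89.3%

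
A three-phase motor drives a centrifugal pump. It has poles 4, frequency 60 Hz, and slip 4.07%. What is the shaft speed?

1727 rpm

n_s = 120f/p = 120×60/4 = 1800 rpm
n = n_s(1 − s) = 1800 × (1 − 0.0407) = 1727 rpm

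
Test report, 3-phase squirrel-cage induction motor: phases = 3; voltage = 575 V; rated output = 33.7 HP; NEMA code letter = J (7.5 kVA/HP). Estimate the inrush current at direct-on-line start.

S_LR = 7.5 × 33.7 = 252.75 kVA
I_LR = S_LR/(√3·V_L) = 252750/(1.732×575) = 254 A

254 A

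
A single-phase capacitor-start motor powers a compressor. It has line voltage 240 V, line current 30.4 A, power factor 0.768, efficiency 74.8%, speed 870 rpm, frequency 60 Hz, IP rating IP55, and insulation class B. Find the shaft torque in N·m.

P_in = V·I·cosφ = 240 × 30.4 × 0.768 = 5603 W
P_out = η·P_in = 0.748 × 5603 = 4191 W
n = 870 rpm
ω = 2π×870/60 = 91.11 rad/s
τ = P_out/ω = 4191/91.11 = 46 N·m

46 N·m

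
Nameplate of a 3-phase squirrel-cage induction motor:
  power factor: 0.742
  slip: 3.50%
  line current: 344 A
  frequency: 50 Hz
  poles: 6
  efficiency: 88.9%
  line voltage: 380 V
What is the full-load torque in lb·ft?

P_in = √3·V·I·cosφ = 1.732 × 380 × 344 × 0.742 = 167994 W
P_out = η·P_in = 0.889 × 167994 = 149347 W
n_s = 120×50/6 = 1000 rpm; n = 1000×(1−0.035) = 965 rpm
ω = 2π×965/60 = 101.1 rad/s
τ = P_out/ω = 149347/101.1 = 1477 N·m
In lb·ft: 1477/1.356 = 1090 lb·ft

1090 lb·ft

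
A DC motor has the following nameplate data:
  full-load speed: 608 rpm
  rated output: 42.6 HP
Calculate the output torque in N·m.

P_out = 42.6 × 746 = 31780 W
ω = 2π × 608/60 = 63.67 rad/s
τ = P_out/ω = 31780/63.67 = 499 N·m

499 N·m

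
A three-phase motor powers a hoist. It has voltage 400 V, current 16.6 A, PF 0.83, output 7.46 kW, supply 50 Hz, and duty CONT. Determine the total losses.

2.09 kW

P_in = √3·V·I·cosφ = 1.732×400×16.6×0.83 = 9545 W
P_out = 7460 W
Losses = P_in − P_out = 9545 − 7460 = 2085 W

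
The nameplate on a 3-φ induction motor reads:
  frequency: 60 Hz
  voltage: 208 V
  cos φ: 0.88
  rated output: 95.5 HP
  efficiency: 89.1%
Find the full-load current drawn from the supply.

252 A

P_out = 95.5 × 746 = 71243 W
P_in = P_out / η = 71243 / 0.891 = 79958 W
I_L = P_in / (√3·V_L·cosφ) = 79958 / (1.732 × 208 × 0.88) = 252 A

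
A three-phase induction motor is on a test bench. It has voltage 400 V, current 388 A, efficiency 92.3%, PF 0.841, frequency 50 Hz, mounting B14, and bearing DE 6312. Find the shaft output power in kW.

P_in = √3·V·I·cosφ = 1.732 × 400 × 388 × 0.841 = 226066 W
P_out = η·P_in = 0.923 × 226066 = 208659 W

209 kW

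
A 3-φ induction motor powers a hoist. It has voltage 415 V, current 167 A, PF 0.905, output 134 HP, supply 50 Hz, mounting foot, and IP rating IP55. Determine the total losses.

8.67 kW

P_in = √3·V·I·cosφ = 1.732×415×167×0.905 = 108633 W
P_out = 134×746 = 99964 W
Losses = P_in − P_out = 108633 − 99964 = 8669 W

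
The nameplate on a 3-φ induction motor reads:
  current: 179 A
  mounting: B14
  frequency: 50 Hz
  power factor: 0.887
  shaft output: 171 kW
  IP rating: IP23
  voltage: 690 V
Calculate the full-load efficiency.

P_out = 171 kW = 171000 W
P_in = √3·V_L·I_L·cosφ = 1.732 × 690 × 179 × 0.887 = 189746 W
η = P_out / P_in = 171000 / 189746 = 0.901 = 90.1%

90.1 %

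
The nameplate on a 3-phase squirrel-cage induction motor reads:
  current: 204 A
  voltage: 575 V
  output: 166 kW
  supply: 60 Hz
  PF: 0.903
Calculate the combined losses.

P_in = √3·V·I·cosφ = 1.732×575×204×0.903 = 183457 W
P_out = 166000 W
Losses = P_in − P_out = 183457 − 166000 = 17457 W

17.5 kW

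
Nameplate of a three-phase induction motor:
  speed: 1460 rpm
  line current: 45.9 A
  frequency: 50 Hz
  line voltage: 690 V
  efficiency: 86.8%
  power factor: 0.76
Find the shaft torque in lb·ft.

175 lb·ft

P_in = √3·V·I·cosφ = 1.732 × 690 × 45.9 × 0.76 = 41689 W
P_out = η·P_in = 0.868 × 41689 = 36186 W
n = 1460 rpm
ω = 2π×1460/60 = 152.9 rad/s
τ = P_out/ω = 36186/152.9 = 236.7 N·m
In lb·ft: 236.7/1.356 = 175 lb·ft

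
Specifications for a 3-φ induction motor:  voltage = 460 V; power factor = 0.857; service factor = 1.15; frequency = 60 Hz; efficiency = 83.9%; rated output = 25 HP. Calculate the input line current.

P_out = 25 × 746 = 18650 W
P_in = P_out / η = 18650 / 0.839 = 22229 W
I_L = P_in / (√3·V_L·cosφ) = 22229 / (1.732 × 460 × 0.857) = 32.6 A

32.6 A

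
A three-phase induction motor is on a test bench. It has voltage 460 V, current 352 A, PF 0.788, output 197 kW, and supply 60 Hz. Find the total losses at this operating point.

P_in = √3·V·I·cosφ = 1.732×460×352×0.788 = 220991 W
P_out = 197000 W
Losses = P_in − P_out = 220991 − 197000 = 23991 W

24 kW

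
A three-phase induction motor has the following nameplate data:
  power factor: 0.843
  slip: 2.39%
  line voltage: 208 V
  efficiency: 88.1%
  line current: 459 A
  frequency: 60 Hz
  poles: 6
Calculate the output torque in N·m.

1000 N·m

P_in = √3·V·I·cosφ = 1.732 × 208 × 459 × 0.843 = 139396 W
P_out = η·P_in = 0.881 × 139396 = 122808 W
n_s = 120×60/6 = 1200 rpm; n = 1200×(1−0.0239) = 1171 rpm
ω = 2π×1171/60 = 122.6 rad/s
τ = P_out/ω = 122808/122.6 = 1000 N·m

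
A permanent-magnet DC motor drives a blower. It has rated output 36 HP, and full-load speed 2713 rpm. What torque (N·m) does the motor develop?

P_out = 36 × 746 = 26856 W
ω = 2π × 2713/60 = 284.1 rad/s
τ = P_out/ω = 26856/284.1 = 94.5 N·m

94.5 N·m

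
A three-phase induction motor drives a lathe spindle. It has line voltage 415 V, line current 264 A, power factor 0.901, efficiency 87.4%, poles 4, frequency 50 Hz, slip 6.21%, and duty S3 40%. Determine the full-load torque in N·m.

1010 N·m

P_in = √3·V·I·cosφ = 1.732 × 415 × 264 × 0.901 = 170972 W
P_out = η·P_in = 0.874 × 170972 = 149430 W
n_s = 120×50/4 = 1500 rpm; n = 1500×(1−0.0621) = 1407 rpm
ω = 2π×1407/60 = 147.3 rad/s
τ = P_out/ω = 149430/147.3 = 1010 N·m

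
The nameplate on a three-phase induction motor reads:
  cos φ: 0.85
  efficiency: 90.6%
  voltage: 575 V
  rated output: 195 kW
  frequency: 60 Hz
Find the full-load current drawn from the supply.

254 A

P_out = 195 kW = 195000 W
P_in = P_out / η = 195000 / 0.906 = 215232 W
I_L = P_in / (√3·V_L·cosφ) = 215232 / (1.732 × 575 × 0.85) = 254 A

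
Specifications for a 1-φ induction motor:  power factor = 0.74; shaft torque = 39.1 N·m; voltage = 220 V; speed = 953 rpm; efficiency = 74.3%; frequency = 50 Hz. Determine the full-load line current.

ω = 2π×953/60 = 99.8 rad/s; P_out = τω = 39.1 × 99.8 = 3902 W
P_in = P_out / η = 3902 / 0.743 = 5252 W
I = P_in / (V·cosφ) = 5252 / (220 × 0.74) = 32.3 A

32.3 A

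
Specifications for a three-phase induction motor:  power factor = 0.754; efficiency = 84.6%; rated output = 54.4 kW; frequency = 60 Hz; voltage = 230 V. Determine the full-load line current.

214 A

P_out = 54.4 kW = 54400 W
P_in = P_out / η = 54400 / 0.846 = 64303 W
I_L = P_in / (√3·V_L·cosφ) = 64303 / (1.732 × 230 × 0.754) = 214 A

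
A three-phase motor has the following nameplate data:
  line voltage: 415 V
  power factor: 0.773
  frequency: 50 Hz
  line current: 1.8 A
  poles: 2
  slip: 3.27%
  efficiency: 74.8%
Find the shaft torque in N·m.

2.46 N·m

P_in = √3·V·I·cosφ = 1.732 × 415 × 1.8 × 0.773 = 1000 W
P_out = η·P_in = 0.748 × 1000 = 748 W
n_s = 120×50/2 = 3000 rpm; n = 3000×(1−0.0327) = 2902 rpm
ω = 2π×2902/60 = 303.9 rad/s
τ = P_out/ω = 748/303.9 = 2.46 N·m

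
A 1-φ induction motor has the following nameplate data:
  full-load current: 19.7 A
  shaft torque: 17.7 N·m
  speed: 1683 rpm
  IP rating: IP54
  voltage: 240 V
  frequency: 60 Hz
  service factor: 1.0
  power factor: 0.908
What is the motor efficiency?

72.7 %

ω = 2π × 1683/60 = 176.2 rad/s; P_out = τω = 17.7 × 176.2 = 3119 W
P_in = V·I·cosφ = 240 × 19.7 × 0.908 = 4293 W
η = P_out / P_in = 3119 / 4293 = 0.727 = 72.7%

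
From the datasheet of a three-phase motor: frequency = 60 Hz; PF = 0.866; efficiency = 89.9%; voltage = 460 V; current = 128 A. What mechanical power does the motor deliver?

79.4 kW

P_in = √3·V·I·cosφ = 1.732 × 460 × 128 × 0.866 = 88315 W
P_out = η·P_in = 0.899 × 88315 = 79395 W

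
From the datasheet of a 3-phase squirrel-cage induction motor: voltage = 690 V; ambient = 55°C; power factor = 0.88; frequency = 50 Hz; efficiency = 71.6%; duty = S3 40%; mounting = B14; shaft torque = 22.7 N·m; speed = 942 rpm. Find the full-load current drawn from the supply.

ω = 2π×942/60 = 98.65 rad/s; P_out = τω = 22.7 × 98.65 = 2239 W
P_in = P_out / η = 2239 / 0.716 = 3127 W
I_L = P_in / (√3·V_L·cosφ) = 3127 / (1.732 × 690 × 0.88) = 2.97 A

2.97 A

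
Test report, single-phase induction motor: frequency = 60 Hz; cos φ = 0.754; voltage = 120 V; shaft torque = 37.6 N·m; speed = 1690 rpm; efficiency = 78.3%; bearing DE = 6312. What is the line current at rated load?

ω = 2π×1690/60 = 177 rad/s; P_out = τω = 37.6 × 177 = 6655 W
P_in = P_out / η = 6655 / 0.783 = 8499 W
I = P_in / (V·cosφ) = 8499 / (120 × 0.754) = 93.9 A

93.9 A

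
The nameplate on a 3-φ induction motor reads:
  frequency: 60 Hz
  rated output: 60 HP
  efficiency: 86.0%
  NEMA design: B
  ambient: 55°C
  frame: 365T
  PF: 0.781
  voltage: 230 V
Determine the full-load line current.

167 A

P_out = 60 × 746 = 44760 W
P_in = P_out / η = 44760 / 0.860 = 52047 W
I_L = P_in / (√3·V_L·cosφ) = 52047 / (1.732 × 230 × 0.781) = 167 A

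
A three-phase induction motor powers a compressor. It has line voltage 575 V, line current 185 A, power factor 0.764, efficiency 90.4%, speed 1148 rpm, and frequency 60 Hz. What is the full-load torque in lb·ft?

781 lb·ft

P_in = √3·V·I·cosφ = 1.732 × 575 × 185 × 0.764 = 140761 W
P_out = η·P_in = 0.904 × 140761 = 127248 W
n = 1148 rpm
ω = 2π×1148/60 = 120.2 rad/s
τ = P_out/ω = 127248/120.2 = 1059 N·m
In lb·ft: 1059/1.356 = 781 lb·ft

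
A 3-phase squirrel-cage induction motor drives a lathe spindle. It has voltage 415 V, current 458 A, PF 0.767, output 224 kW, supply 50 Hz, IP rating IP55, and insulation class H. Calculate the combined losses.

28500 W

P_in = √3·V·I·cosφ = 1.732×415×458×0.767 = 252497 W
P_out = 224000 W
Losses = P_in − P_out = 252497 − 224000 = 28497 W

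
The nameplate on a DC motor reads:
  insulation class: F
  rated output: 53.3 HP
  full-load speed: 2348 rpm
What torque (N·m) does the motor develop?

P_out = 53.3 × 746 = 39762 W
ω = 2π × 2348/60 = 245.9 rad/s
τ = P_out/ω = 39762/245.9 = 162 N·m

162 N·m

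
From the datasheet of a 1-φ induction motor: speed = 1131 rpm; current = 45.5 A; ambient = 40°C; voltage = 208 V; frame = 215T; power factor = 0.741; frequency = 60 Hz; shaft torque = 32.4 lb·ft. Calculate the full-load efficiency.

τ = 32.4 lb·ft × 1.356 = 43.93 N·m
ω = 2π × 1131/60 = 118.4 rad/s; P_out = τω = 43.93 × 118.4 = 5201 W
P_in = V·I·cosφ = 208 × 45.5 × 0.741 = 7013 W
η = P_out / P_in = 5201 / 7013 = 0.742 = 74.2%

74.2 %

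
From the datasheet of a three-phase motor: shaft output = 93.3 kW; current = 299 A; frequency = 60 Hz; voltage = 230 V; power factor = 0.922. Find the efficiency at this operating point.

85.0 %

P_out = 93.3 kW = 93300 W
P_in = √3·V_L·I_L·cosφ = 1.732 × 230 × 299 × 0.922 = 109819 W
η = P_out / P_in = 93300 / 109819 = 0.850 = 85.0%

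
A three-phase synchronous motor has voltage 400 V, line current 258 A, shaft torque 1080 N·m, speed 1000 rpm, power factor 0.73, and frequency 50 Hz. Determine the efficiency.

86.7 %

ω = 2π × 1000/60 = 104.7 rad/s; P_out = τω = 1080 × 104.7 = 113076 W
P_in = √3·V_L·I_L·cosφ = 1.732 × 400 × 258 × 0.73 = 130482 W
η = P_out / P_in = 113076 / 130482 = 0.867 = 86.7%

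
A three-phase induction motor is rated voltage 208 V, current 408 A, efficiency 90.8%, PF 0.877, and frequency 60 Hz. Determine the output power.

117 kW

P_in = √3·V·I·cosφ = 1.732 × 208 × 408 × 0.877 = 128905 W
P_out = η·P_in = 0.908 × 128905 = 117046 W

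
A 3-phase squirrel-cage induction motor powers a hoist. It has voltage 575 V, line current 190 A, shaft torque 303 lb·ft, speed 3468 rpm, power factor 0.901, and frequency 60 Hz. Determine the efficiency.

87.5 %

τ = 303 lb·ft × 1.356 = 410.9 N·m
ω = 2π × 3468/60 = 363.2 rad/s; P_out = τω = 410.9 × 363.2 = 149239 W
P_in = √3·V_L·I_L·cosφ = 1.732 × 575 × 190 × 0.901 = 170488 W
η = P_out / P_in = 149239 / 170488 = 0.875 = 87.5%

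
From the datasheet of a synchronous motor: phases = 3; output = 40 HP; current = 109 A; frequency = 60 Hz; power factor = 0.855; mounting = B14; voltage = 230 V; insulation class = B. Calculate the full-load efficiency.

80.4 %

P_out = 40 × 746 = 29840 W
P_in = √3·V_L·I_L·cosφ = 1.732 × 230 × 109 × 0.855 = 37125 W
η = P_out / P_in = 29840 / 37125 = 0.804 = 80.4%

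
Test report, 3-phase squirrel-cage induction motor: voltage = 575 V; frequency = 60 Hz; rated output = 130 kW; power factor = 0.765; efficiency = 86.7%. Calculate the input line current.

197 A

P_out = 130 kW = 130000 W
P_in = P_out / η = 130000 / 0.867 = 149942 W
I_L = P_in / (√3·V_L·cosφ) = 149942 / (1.732 × 575 × 0.765) = 197 A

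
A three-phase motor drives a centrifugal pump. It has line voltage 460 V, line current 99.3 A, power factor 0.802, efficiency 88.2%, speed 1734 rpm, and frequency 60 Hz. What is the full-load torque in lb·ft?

P_in = √3·V·I·cosφ = 1.732 × 460 × 99.3 × 0.802 = 63450 W
P_out = η·P_in = 0.882 × 63450 = 55963 W
n = 1734 rpm
ω = 2π×1734/60 = 181.6 rad/s
τ = P_out/ω = 55963/181.6 = 308.2 N·m
In lb·ft: 308.2/1.356 = 227 lb·ft

227 lb·ft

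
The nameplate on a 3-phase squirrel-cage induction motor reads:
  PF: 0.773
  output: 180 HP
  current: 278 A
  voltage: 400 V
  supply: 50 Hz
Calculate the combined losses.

P_in = √3·V·I·cosφ = 1.732×400×278×0.773 = 148879 W
P_out = 180×746 = 134280 W
Losses = P_in − P_out = 148879 − 134280 = 14599 W

14.6 kW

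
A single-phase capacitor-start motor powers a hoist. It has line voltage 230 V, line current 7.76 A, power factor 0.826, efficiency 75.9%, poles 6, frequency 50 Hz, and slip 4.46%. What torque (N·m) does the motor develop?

P_in = V·I·cosφ = 230 × 7.76 × 0.826 = 1474 W
P_out = η·P_in = 0.759 × 1474 = 1119 W
n_s = 120×50/6 = 1000 rpm; n = 1000×(1−0.0446) = 955 rpm
ω = 2π×955/60 = 100 rad/s
τ = P_out/ω = 1119/100 = 11.2 N·m

11.2 N·m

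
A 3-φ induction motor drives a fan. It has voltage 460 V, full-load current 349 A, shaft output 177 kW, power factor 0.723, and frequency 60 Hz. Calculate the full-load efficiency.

88.0 %

P_out = 177 kW = 177000 W
P_in = √3·V_L·I_L·cosφ = 1.732 × 460 × 349 × 0.723 = 201034 W
η = P_out / P_in = 177000 / 201034 = 0.880 = 88.0%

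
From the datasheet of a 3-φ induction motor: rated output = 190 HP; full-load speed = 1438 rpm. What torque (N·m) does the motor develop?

941 N·m

P_out = 190 × 746 = 141740 W
ω = 2π × 1438/60 = 150.6 rad/s
τ = P_out/ω = 141740/150.6 = 941 N·m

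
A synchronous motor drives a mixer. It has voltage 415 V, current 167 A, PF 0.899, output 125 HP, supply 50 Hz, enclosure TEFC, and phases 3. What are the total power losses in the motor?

P_in = √3·V·I·cosφ = 1.732×415×167×0.899 = 107913 W
P_out = 125×746 = 93250 W
Losses = P_in − P_out = 107913 − 93250 = 14663 W

14.7 kW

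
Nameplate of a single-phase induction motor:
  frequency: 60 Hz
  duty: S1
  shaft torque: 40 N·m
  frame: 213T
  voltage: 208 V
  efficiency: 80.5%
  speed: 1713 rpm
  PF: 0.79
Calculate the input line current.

54.2 A

ω = 2π×1713/60 = 179.4 rad/s; P_out = τω = 40 × 179.4 = 7176 W
P_in = P_out / η = 7176 / 0.805 = 8914 W
I = P_in / (V·cosφ) = 8914 / (208 × 0.79) = 54.2 A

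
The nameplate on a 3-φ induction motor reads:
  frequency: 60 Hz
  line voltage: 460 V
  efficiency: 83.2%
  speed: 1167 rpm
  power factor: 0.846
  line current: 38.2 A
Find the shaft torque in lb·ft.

P_in = √3·V·I·cosφ = 1.732 × 460 × 38.2 × 0.846 = 25748 W
P_out = η·P_in = 0.832 × 25748 = 21422 W
n = 1167 rpm
ω = 2π×1167/60 = 122.2 rad/s
τ = P_out/ω = 21422/122.2 = 175.3 N·m
In lb·ft: 175.3/1.356 = 129 lb·ft

129 lb·ft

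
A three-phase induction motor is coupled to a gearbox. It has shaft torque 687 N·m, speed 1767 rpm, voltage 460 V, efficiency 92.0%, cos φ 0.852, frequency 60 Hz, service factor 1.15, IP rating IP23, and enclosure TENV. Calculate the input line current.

ω = 2π×1767/60 = 185 rad/s; P_out = τω = 687 × 185 = 127095 W
P_in = P_out / η = 127095 / 0.920 = 138147 W
I_L = P_in / (√3·V_L·cosφ) = 138147 / (1.732 × 460 × 0.852) = 204 A

204 A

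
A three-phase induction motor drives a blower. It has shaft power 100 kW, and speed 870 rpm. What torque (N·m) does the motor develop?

1100 N·m

ω = 2π × 870/60 = 91.11 rad/s
τ = P/ω = 100000/91.11 = 1100 N·m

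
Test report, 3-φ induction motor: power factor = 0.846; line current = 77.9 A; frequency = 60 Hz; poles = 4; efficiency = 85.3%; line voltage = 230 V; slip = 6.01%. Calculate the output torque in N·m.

126 N·m

P_in = √3·V·I·cosφ = 1.732 × 230 × 77.9 × 0.846 = 26253 W
P_out = η·P_in = 0.853 × 26253 = 22394 W
n_s = 120×60/4 = 1800 rpm; n = 1800×(1−0.0601) = 1692 rpm
ω = 2π×1692/60 = 177.2 rad/s
τ = P_out/ω = 22394/177.2 = 126 N·m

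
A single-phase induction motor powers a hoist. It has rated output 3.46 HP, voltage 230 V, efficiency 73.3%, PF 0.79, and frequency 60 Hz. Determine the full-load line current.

P_out = 3.46 × 746 = 2581 W
P_in = P_out / η = 2581 / 0.733 = 3521 W
I = P_in / (V·cosφ) = 3521 / (230 × 0.79) = 19.4 A

19.4 A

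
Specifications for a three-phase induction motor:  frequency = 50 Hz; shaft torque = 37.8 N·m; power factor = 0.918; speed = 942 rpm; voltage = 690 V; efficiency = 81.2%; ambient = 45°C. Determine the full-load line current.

ω = 2π×942/60 = 98.65 rad/s; P_out = τω = 37.8 × 98.65 = 3729 W
P_in = P_out / η = 3729 / 0.812 = 4592 W
I_L = P_in / (√3·V_L·cosφ) = 4592 / (1.732 × 690 × 0.918) = 4.19 A

4.19 A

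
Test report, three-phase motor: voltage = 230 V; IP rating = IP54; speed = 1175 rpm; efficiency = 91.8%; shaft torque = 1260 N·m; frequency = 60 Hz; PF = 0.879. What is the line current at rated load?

ω = 2π×1175/60 = 123 rad/s; P_out = τω = 1260 × 123 = 154980 W
P_in = P_out / η = 154980 / 0.918 = 168824 W
I_L = P_in / (√3·V_L·cosφ) = 168824 / (1.732 × 230 × 0.879) = 482 A

482 A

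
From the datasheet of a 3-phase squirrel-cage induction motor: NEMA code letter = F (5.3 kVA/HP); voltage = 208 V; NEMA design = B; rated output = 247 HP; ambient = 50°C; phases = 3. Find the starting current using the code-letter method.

S_LR = 5.3 × 247 = 1309.1 kVA
I_LR = S_LR/(√3·V_L) = 1309100/(1.732×208) = 3630 A

3630 A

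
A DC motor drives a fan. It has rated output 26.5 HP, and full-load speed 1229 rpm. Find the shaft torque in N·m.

P_out = 26.5 × 746 = 19769 W
ω = 2π × 1229/60 = 128.7 rad/s
τ = P_out/ω = 19769/128.7 = 154 N·m

154 N·m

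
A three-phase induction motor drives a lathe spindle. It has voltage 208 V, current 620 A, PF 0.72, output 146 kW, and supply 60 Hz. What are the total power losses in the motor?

14800 W

P_in = √3·V·I·cosφ = 1.732×208×620×0.72 = 160818 W
P_out = 146000 W
Losses = P_in − P_out = 160818 − 146000 = 14818 W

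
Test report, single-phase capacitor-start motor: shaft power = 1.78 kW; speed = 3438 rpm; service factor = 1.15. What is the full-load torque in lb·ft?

3.65 lb·ft

ω = 2π × 3438/60 = 360 rad/s
τ = P/ω = 1780/360 = 4.944 N·m
In lb·ft: 4.944/1.356 = 3.65 lb·ft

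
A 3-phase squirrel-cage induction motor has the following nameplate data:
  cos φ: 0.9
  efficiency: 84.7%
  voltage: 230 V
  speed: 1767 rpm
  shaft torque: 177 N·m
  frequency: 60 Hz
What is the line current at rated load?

108 A

ω = 2π×1767/60 = 185 rad/s; P_out = τω = 177 × 185 = 32745 W
P_in = P_out / η = 32745 / 0.847 = 38660 W
I_L = P_in / (√3·V_L·cosφ) = 38660 / (1.732 × 230 × 0.9) = 108 A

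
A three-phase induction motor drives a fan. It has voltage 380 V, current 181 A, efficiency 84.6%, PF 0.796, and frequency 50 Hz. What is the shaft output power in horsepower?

P_in = √3·V·I·cosφ = 1.732 × 380 × 181 × 0.796 = 94825 W
P_out = η·P_in = 0.846 × 94825 = 80222 W
= 80222/746 = 108 HP

108 HP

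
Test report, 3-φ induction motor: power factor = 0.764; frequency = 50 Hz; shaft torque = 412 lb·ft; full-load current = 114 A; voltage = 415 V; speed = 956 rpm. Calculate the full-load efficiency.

τ = 412 lb·ft × 1.356 = 558.7 N·m
ω = 2π × 956/60 = 100.1 rad/s; P_out = τω = 558.7 × 100.1 = 55926 W
P_in = √3·V_L·I_L·cosφ = 1.732 × 415 × 114 × 0.764 = 62603 W
η = P_out / P_in = 55926 / 62603 = 0.893 = 89.3%

89.3 %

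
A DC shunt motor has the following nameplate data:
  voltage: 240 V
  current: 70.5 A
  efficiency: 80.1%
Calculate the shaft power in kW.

13.6 kW

P_in = V·I = 240 × 70.5 = 16920 W
P_out = η·P_in = 0.801 × 16920 = 13553 W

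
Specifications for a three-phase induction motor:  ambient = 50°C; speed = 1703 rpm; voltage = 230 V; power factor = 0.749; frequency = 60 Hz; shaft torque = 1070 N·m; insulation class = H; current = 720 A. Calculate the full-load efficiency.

ω = 2π × 1703/60 = 178.3 rad/s; P_out = τω = 1070 × 178.3 = 190781 W
P_in = √3·V_L·I_L·cosφ = 1.732 × 230 × 720 × 0.749 = 214828 W
η = P_out / P_in = 190781 / 214828 = 0.888 = 88.8%

88.8 %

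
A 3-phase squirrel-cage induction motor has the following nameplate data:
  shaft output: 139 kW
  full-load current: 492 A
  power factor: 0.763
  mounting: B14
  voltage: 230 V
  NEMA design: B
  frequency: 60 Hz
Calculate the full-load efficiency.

P_out = 139 kW = 139000 W
P_in = √3·V_L·I_L·cosφ = 1.732 × 230 × 492 × 0.763 = 149543 W
η = P_out / P_in = 139000 / 149543 = 0.929 = 92.9%

92.9 %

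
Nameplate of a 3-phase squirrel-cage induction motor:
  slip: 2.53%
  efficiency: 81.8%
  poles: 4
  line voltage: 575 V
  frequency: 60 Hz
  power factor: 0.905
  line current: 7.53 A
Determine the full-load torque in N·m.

P_in = √3·V·I·cosφ = 1.732 × 575 × 7.53 × 0.905 = 6787 W
P_out = η·P_in = 0.818 × 6787 = 5552 W
n_s = 120×60/4 = 1800 rpm; n = 1800×(1−0.0253) = 1754 rpm
ω = 2π×1754/60 = 183.7 rad/s
τ = P_out/ω = 5552/183.7 = 30.2 N·m

30.2 N·m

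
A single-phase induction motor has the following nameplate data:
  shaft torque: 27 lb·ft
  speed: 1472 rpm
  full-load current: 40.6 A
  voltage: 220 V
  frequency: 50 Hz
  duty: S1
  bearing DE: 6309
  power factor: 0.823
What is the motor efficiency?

τ = 27 lb·ft × 1.356 = 36.61 N·m
ω = 2π × 1472/60 = 154.1 rad/s; P_out = τω = 36.61 × 154.1 = 5642 W
P_in = V·I·cosφ = 220 × 40.6 × 0.823 = 7351 W
η = P_out / P_in = 5642 / 7351 = 0.768 = 76.8%

76.8 %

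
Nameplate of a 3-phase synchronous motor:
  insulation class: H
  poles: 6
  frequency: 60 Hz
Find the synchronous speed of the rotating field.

n_s = 120f/p = 120×60/6 = 1200 rpm

1200 rpm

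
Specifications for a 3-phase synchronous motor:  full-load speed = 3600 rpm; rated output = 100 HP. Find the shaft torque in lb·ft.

P_out = 100 × 746 = 74600 W
ω = 2π × 3600/60 = 377 rad/s
τ = P_out/ω = 74600/377 = 197.9 N·m
In lb·ft: 197.9/1.356 = 146 lb·ft

146 lb·ft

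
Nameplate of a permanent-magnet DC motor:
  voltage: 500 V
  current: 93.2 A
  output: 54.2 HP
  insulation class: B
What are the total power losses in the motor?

6170 W

P_in = V·I = 500×93.2 = 46600 W
P_out = 54.2×746 = 40433 W
Losses = P_in − P_out = 46600 − 40433 = 6167 W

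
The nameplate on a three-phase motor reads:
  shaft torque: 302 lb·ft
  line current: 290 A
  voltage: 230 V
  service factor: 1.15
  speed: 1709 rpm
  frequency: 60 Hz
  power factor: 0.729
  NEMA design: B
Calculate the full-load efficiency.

87.0 %

τ = 302 lb·ft × 1.356 = 409.5 N·m
ω = 2π × 1709/60 = 179 rad/s; P_out = τω = 409.5 × 179 = 73301 W
P_in = √3·V_L·I_L·cosφ = 1.732 × 230 × 290 × 0.729 = 84217 W
η = P_out / P_in = 73301 / 84217 = 0.870 = 87.0%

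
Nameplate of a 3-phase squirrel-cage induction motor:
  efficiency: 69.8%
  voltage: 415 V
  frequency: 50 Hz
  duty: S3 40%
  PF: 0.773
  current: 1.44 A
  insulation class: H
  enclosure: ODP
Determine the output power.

P_in = √3·V·I·cosφ = 1.732 × 415 × 1.44 × 0.773 = 800 W
P_out = η·P_in = 0.698 × 800 = 558 W

0.558 kW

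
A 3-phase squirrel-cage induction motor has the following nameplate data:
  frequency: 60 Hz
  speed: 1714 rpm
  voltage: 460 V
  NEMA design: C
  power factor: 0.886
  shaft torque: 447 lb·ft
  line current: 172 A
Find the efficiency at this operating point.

89.6 %

τ = 447 lb·ft × 1.356 = 606.1 N·m
ω = 2π × 1714/60 = 179.5 rad/s; P_out = τω = 606.1 × 179.5 = 108795 W
P_in = √3·V_L·I_L·cosφ = 1.732 × 460 × 172 × 0.886 = 121414 W
η = P_out / P_in = 108795 / 121414 = 0.896 = 89.6%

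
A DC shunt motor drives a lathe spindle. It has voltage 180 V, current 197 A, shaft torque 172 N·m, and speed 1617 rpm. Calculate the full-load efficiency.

ω = 2π × 1617/60 = 169.3 rad/s; P_out = τω = 172 × 169.3 = 29120 W
P_in = V·I = 180 × 197 = 35460 W
η = P_out / P_in = 29120 / 35460 = 0.821 = 82.1%

82.1 %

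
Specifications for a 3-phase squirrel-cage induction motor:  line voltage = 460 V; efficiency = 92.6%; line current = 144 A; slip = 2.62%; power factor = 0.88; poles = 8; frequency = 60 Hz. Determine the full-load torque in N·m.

1020 N·m

P_in = √3·V·I·cosφ = 1.732 × 460 × 144 × 0.88 = 100960 W
P_out = η·P_in = 0.926 × 100960 = 93489 W
n_s = 120×60/8 = 900 rpm; n = 900×(1−0.0262) = 876 rpm
ω = 2π×876/60 = 91.73 rad/s
τ = P_out/ω = 93489/91.73 = 1020 N·m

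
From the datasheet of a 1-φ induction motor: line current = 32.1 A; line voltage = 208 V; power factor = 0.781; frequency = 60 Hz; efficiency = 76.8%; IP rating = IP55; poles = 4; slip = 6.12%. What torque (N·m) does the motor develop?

P_in = V·I·cosφ = 208 × 32.1 × 0.781 = 5215 W
P_out = η·P_in = 0.768 × 5215 = 4005 W
n_s = 120×60/4 = 1800 rpm; n = 1800×(1−0.0612) = 1690 rpm
ω = 2π×1690/60 = 177 rad/s
τ = P_out/ω = 4005/177 = 22.6 N·m

22.6 N·m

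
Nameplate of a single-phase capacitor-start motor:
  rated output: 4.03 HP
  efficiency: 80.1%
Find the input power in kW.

P_out = 4.03 × 746 = 3006 W
P_in = P_out/η = 3006/0.801 = 3753 W = 3.75 kW

3.75 kW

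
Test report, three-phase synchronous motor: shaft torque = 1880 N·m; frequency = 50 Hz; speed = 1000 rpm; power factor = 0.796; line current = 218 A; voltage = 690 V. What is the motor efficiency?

ω = 2π × 1000/60 = 104.7 rad/s; P_out = τω = 1880 × 104.7 = 196836 W
P_in = √3·V_L·I_L·cosφ = 1.732 × 690 × 218 × 0.796 = 207380 W
η = P_out / P_in = 196836 / 207380 = 0.949 = 94.9%

94.9 %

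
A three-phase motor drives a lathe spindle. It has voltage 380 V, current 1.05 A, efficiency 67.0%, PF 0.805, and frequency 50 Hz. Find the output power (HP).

P_in = √3·V·I·cosφ = 1.732 × 380 × 1.05 × 0.805 = 556 W
P_out = η·P_in = 0.67 × 556 = 373 W
= 373/746 = 0.5 HP

0.5 HP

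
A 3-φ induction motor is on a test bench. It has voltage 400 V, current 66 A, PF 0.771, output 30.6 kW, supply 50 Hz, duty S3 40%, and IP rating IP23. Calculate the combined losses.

4650 W

P_in = √3·V·I·cosφ = 1.732×400×66×0.771 = 35254 W
P_out = 30600 W
Losses = P_in − P_out = 35254 − 30600 = 4654 W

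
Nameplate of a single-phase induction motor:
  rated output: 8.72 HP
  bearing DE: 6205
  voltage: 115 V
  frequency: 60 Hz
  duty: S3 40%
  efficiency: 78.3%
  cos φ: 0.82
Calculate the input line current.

P_out = 8.72 × 746 = 6505 W
P_in = P_out / η = 6505 / 0.783 = 8308 W
I = P_in / (V·cosφ) = 8308 / (115 × 0.82) = 88.1 A

88.1 A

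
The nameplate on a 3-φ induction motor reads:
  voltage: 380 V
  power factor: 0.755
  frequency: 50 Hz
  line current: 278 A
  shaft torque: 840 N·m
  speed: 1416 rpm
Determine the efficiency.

90.2 %

ω = 2π × 1416/60 = 148.3 rad/s; P_out = τω = 840 × 148.3 = 124572 W
P_in = √3·V_L·I_L·cosφ = 1.732 × 380 × 278 × 0.755 = 138141 W
η = P_out / P_in = 124572 / 138141 = 0.902 = 90.2%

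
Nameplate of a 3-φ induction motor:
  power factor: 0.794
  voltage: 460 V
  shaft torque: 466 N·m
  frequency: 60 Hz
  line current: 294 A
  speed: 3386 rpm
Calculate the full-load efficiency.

88.8 %

ω = 2π × 3386/60 = 354.6 rad/s; P_out = τω = 466 × 354.6 = 165244 W
P_in = √3·V_L·I_L·cosφ = 1.732 × 460 × 294 × 0.794 = 185983 W
η = P_out / P_in = 165244 / 185983 = 0.888 = 88.8%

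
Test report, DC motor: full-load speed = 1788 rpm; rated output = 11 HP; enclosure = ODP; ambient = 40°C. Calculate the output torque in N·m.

P_out = 11 × 746 = 8206 W
ω = 2π × 1788/60 = 187.2 rad/s
τ = P_out/ω = 8206/187.2 = 43.8 N·m

43.8 N·m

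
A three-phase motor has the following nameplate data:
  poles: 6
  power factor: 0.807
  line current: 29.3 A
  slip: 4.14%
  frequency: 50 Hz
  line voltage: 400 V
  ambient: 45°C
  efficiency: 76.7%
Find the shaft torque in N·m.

P_in = √3·V·I·cosφ = 1.732 × 400 × 29.3 × 0.807 = 16381 W
P_out = η·P_in = 0.767 × 16381 = 12564 W
n_s = 120×50/6 = 1000 rpm; n = 1000×(1−0.0414) = 959 rpm
ω = 2π×959/60 = 100.4 rad/s
τ = P_out/ω = 12564/100.4 = 125 N·m

125 N·m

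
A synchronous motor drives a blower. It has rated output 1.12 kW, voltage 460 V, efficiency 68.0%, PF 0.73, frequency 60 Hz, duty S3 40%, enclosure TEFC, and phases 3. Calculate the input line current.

2.83 A

P_out = 1.12 kW = 1120 W
P_in = P_out / η = 1120 / 0.680 = 1647 W
I_L = P_in / (√3·V_L·cosφ) = 1647 / (1.732 × 460 × 0.73) = 2.83 A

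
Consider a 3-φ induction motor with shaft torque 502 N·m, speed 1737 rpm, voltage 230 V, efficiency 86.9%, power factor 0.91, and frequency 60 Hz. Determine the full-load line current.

290 A

ω = 2π×1737/60 = 181.9 rad/s; P_out = τω = 502 × 181.9 = 91314 W
P_in = P_out / η = 91314 / 0.869 = 105079 W
I_L = P_in / (√3·V_L·cosφ) = 105079 / (1.732 × 230 × 0.91) = 290 A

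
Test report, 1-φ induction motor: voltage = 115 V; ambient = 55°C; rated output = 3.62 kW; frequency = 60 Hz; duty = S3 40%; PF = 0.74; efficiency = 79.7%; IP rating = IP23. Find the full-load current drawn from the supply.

53.4 A

P_out = 3.62 kW = 3620 W
P_in = P_out / η = 3620 / 0.797 = 4542 W
I = P_in / (V·cosφ) = 4542 / (115 × 0.74) = 53.4 A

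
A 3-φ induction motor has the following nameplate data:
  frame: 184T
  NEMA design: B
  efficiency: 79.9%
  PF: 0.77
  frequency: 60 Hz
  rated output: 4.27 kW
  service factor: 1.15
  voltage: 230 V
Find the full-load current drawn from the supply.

17.4 A

P_out = 4.27 kW = 4270 W
P_in = P_out / η = 4270 / 0.799 = 5344 W
I_L = P_in / (√3·V_L·cosφ) = 5344 / (1.732 × 230 × 0.77) = 17.4 A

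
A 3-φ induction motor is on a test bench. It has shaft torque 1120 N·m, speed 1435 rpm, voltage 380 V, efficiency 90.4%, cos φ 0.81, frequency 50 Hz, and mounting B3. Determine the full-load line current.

349 A

ω = 2π×1435/60 = 150.3 rad/s; P_out = τω = 1120 × 150.3 = 168336 W
P_in = P_out / η = 168336 / 0.904 = 186212 W
I_L = P_in / (√3·V_L·cosφ) = 186212 / (1.732 × 380 × 0.81) = 349 A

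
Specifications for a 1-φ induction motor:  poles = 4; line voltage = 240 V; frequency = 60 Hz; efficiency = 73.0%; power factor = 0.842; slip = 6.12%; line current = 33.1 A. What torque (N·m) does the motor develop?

P_in = V·I·cosφ = 240 × 33.1 × 0.842 = 6689 W
P_out = η·P_in = 0.73 × 6689 = 4883 W
n_s = 120×60/4 = 1800 rpm; n = 1800×(1−0.0612) = 1690 rpm
ω = 2π×1690/60 = 177 rad/s
τ = P_out/ω = 4883/177 = 27.6 N·m

27.6 N·m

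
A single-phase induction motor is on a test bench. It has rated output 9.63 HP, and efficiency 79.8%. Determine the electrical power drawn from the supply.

9 kW

P_out = 9.63 × 746 = 7184 W
P_in = P_out/η = 7184/0.798 = 9003 W = 9 kW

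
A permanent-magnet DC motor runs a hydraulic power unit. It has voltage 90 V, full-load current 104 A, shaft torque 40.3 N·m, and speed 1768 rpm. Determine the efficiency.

ω = 2π × 1768/60 = 185.1 rad/s; P_out = τω = 40.3 × 185.1 = 7460 W
P_in = V·I = 90 × 104 = 9360 W
η = P_out / P_in = 7460 / 9360 = 0.797 = 79.7%

79.7 %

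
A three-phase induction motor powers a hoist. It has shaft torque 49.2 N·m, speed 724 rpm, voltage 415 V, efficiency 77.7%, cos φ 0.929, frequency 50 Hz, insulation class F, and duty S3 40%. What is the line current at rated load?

7.19 A

ω = 2π×724/60 = 75.82 rad/s; P_out = τω = 49.2 × 75.82 = 3730 W
P_in = P_out / η = 3730 / 0.777 = 4801 W
I_L = P_in / (√3·V_L·cosφ) = 4801 / (1.732 × 415 × 0.929) = 7.19 A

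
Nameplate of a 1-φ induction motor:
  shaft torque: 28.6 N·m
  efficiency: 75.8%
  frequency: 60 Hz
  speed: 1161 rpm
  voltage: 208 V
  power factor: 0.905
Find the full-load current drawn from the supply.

ω = 2π×1161/60 = 121.6 rad/s; P_out = τω = 28.6 × 121.6 = 3478 W
P_in = P_out / η = 3478 / 0.758 = 4588 W
I = P_in / (V·cosφ) = 4588 / (208 × 0.905) = 24.4 A

24.4 A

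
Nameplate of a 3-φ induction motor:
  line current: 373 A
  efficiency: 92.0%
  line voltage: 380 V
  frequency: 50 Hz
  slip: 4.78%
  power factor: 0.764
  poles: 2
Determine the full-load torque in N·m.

577 N·m

P_in = √3·V·I·cosφ = 1.732 × 380 × 373 × 0.764 = 187557 W
P_out = η·P_in = 0.92 × 187557 = 172552 W
n_s = 120×50/2 = 3000 rpm; n = 3000×(1−0.0478) = 2857 rpm
ω = 2π×2857/60 = 299.2 rad/s
τ = P_out/ω = 172552/299.2 = 577 N·m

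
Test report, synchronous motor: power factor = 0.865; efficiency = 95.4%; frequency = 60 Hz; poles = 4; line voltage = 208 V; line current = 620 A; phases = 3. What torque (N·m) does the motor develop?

P_in = √3·V·I·cosφ = 1.732 × 208 × 620 × 0.865 = 193205 W
P_out = η·P_in = 0.954 × 193205 = 184318 W
n = n_s = 120×60/4 = 1800 rpm (synchronous)
ω = 2π×1800/60 = 188.5 rad/s
τ = P_out/ω = 184318/188.5 = 978 N·m

978 N·m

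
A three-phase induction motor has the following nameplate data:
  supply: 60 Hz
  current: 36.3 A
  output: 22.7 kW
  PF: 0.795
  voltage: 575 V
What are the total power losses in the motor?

P_in = √3·V·I·cosφ = 1.732×575×36.3×0.795 = 28740 W
P_out = 22700 W
Losses = P_in − P_out = 28740 − 22700 = 6040 W

6040 W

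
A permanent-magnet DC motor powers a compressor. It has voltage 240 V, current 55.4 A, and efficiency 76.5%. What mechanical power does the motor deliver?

P_in = V·I = 240 × 55.4 = 13296 W
P_out = η·P_in = 0.765 × 13296 = 10171 W

10.2 kW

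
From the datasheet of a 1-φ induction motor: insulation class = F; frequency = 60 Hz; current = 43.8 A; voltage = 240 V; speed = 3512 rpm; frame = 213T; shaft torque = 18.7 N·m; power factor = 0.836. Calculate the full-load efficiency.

78.3 %

ω = 2π × 3512/60 = 367.8 rad/s; P_out = τω = 18.7 × 367.8 = 6878 W
P_in = V·I·cosφ = 240 × 43.8 × 0.836 = 8788 W
η = P_out / P_in = 6878 / 8788 = 0.783 = 78.3%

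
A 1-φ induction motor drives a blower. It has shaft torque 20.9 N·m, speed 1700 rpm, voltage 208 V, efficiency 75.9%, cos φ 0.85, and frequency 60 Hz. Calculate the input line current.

27.7 A

ω = 2π×1700/60 = 178 rad/s; P_out = τω = 20.9 × 178 = 3720 W
P_in = P_out / η = 3720 / 0.759 = 4901 W
I = P_in / (V·cosφ) = 4901 / (208 × 0.85) = 27.7 A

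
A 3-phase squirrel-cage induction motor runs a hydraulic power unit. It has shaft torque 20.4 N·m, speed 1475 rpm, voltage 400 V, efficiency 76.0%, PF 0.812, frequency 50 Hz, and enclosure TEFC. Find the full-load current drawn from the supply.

7.37 A

ω = 2π×1475/60 = 154.5 rad/s; P_out = τω = 20.4 × 154.5 = 3152 W
P_in = P_out / η = 3152 / 0.760 = 4147 W
I_L = P_in / (√3·V_L·cosφ) = 4147 / (1.732 × 400 × 0.812) = 7.37 A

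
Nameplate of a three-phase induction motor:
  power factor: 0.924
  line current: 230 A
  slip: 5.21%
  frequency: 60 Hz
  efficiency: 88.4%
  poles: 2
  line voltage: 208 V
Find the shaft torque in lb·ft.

140 lb·ft

P_in = √3·V·I·cosφ = 1.732 × 208 × 230 × 0.924 = 76562 W
P_out = η·P_in = 0.884 × 76562 = 67681 W
n_s = 120×60/2 = 3600 rpm; n = 3600×(1−0.0521) = 3412 rpm
ω = 2π×3412/60 = 357.3 rad/s
τ = P_out/ω = 67681/357.3 = 189.4 N·m
In lb·ft: 189.4/1.356 = 140 lb·ft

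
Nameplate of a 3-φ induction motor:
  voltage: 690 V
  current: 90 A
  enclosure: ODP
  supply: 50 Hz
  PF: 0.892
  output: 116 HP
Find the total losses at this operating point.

9.41 kW

P_in = √3·V·I·cosφ = 1.732×690×90×0.892 = 95941 W
P_out = 116×746 = 86536 W
Losses = P_in − P_out = 95941 − 86536 = 9405 W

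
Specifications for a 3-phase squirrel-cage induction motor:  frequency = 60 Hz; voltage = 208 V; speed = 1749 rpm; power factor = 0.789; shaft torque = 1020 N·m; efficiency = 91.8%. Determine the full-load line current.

ω = 2π×1749/60 = 183.2 rad/s; P_out = τω = 1020 × 183.2 = 186864 W
P_in = P_out / η = 186864 / 0.918 = 203556 W
I_L = P_in / (√3·V_L·cosφ) = 203556 / (1.732 × 208 × 0.789) = 716 A

716 A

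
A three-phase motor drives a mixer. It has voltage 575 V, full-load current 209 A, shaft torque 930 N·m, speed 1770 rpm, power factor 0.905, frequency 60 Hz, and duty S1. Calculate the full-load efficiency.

ω = 2π × 1770/60 = 185.4 rad/s; P_out = τω = 930 × 185.4 = 172422 W
P_in = √3·V_L·I_L·cosφ = 1.732 × 575 × 209 × 0.905 = 188370 W
η = P_out / P_in = 172422 / 188370 = 0.915 = 91.5%

91.5 %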